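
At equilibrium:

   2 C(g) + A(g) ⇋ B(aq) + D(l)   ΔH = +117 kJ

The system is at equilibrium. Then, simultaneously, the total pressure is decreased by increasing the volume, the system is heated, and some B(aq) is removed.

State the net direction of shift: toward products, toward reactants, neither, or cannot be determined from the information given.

cannot be determined

Gas moles: reactants 3, products 0 (Δn_gas = -3). Expansion shifts the system toward the side with more moles of gas — to the left.
The forward reaction is endothermic. Raising T favours the endothermic direction — shift to the right.
Removing B (aq), a product, drives the reaction to the right.
The individual effects push in opposite directions; without quantitative information the net direction cannot be determined.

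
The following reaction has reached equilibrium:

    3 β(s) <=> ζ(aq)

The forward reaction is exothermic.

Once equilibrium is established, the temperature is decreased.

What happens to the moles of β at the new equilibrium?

The forward reaction is exothermic. Lowering T favours the exothermic direction — shift to the right.
The net shift is to the right. β is a reactant, so its amount decreases.

decreases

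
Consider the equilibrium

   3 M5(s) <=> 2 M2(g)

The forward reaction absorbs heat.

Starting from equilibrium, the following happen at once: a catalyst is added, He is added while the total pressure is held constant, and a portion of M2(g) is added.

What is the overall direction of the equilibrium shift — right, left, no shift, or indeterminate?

cannot be determined

A catalyst speeds both forward and reverse rates equally; it changes neither Q nor K — no shift from this change.
Adding inert gas at constant total pressure expands the volume and lowers every reacting partial pressure. With Δn_gas = 2 − 0 = +2, Q moves away from K toward the side with fewer gas moles, so the system shifts toward the side with more gas moles — to the right.
Adding M2 (g), a product, drives the reaction to the left.
The individual effects push in opposite directions; without quantitative information the net direction cannot be determined.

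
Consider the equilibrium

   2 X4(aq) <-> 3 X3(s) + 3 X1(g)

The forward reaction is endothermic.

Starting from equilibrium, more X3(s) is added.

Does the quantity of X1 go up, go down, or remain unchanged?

unchanged

X3 is a pure solid; its activity is 1 regardless of amount, so Q is unaffected — no shift from this change.
No net shift occurs, so the amount of X1 is unchanged.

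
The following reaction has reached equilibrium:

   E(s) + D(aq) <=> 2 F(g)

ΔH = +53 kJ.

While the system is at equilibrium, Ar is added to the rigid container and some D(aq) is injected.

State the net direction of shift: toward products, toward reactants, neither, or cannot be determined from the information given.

At constant volume, adding an inert gas leaves every reacting species' partial pressure unchanged, so Q is unchanged — no shift from this change.
Adding D (aq), a reactant, drives the reaction to the right.
Only the nonzero effect(s) matter; the net shift is to the right.

right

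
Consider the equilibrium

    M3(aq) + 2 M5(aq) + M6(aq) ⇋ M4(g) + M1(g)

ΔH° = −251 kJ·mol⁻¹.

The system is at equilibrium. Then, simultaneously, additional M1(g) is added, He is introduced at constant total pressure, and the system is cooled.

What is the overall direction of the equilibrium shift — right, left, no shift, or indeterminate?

Adding M1 (g), a product, drives the reaction to the left.
Adding inert gas at constant total pressure expands the volume and lowers every reacting partial pressure. With Δn_gas = 2 − 0 = +2, Q moves away from K toward the side with fewer gas moles, so the system shifts toward the side with more gas moles — to the right.
The forward reaction is exothermic. Lowering T favours the exothermic direction — shift to the right.
The individual effects push in opposite directions; without quantitative information the net direction cannot be determined.

cannot be determined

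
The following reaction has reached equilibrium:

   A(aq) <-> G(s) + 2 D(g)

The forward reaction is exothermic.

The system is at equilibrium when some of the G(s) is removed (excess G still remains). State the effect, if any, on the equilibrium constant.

The equilibrium constant depends only on temperature. This perturbation changes neither the position of equilibrium nor K.

unchanged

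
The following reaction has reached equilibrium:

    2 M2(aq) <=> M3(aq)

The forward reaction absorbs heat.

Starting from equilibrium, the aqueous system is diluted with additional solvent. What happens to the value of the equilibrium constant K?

The equilibrium constant depends only on temperature. This perturbation may move the position of equilibrium, but since T is unchanged, K itself is unchanged.

unchanged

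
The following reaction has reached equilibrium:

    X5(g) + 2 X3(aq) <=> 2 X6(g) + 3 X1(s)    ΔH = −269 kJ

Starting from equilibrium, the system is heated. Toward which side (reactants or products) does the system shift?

left

The forward reaction is exothermic. Raising T favours the endothermic direction — shift to the left.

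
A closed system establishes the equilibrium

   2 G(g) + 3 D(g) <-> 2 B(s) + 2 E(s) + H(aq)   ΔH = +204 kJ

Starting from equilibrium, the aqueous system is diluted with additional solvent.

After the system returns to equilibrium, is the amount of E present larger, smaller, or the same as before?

Dilution lowers every aqueous concentration by the same factor. Δn_aq = 1 − 0 = +1, so the system shifts toward the side with more dissolved moles — to the right.
The net shift is to the right. E is a product, so its amount increases.

increases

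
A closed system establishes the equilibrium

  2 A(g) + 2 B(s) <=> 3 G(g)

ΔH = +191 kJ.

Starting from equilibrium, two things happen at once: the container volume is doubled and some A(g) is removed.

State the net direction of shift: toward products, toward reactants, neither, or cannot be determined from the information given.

Gas moles: reactants 2, products 3 (Δn_gas = +1). Expansion shifts the system toward the side with more moles of gas — to the right.
Removing A (g), a reactant, drives the reaction to the left.
The individual effects push in opposite directions; without quantitative information the net direction cannot be determined.

cannot be determined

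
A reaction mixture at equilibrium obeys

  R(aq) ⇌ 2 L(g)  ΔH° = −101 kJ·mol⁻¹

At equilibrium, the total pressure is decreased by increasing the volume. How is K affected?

unchanged

The equilibrium constant depends only on temperature. This perturbation may move the position of equilibrium, but since T is unchanged, K itself is unchanged.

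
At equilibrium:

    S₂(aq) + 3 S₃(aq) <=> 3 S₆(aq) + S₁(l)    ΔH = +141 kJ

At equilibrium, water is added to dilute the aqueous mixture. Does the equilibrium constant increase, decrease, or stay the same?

The equilibrium constant depends only on temperature. This perturbation may move the position of equilibrium, but since T is unchanged, K itself is unchanged.

unchanged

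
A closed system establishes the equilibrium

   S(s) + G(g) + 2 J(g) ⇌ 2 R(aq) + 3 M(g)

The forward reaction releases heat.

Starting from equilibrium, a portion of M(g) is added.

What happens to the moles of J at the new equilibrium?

Adding M (g), a product, drives the reaction to the left.
The net shift is to the left. J is a reactant, so its amount increases.

increases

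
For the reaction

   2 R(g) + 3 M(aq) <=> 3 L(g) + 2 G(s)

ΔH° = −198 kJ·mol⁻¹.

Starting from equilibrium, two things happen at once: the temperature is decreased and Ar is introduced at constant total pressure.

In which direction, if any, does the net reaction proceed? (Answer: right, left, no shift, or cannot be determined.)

The forward reaction is exothermic. Lowering T favours the exothermic direction — shift to the right.
Adding inert gas at constant total pressure expands the volume and lowers every reacting partial pressure. With Δn_gas = 3 − 2 = +1, Q moves away from K toward the side with fewer gas moles, so the system shifts toward the side with more gas moles — to the right.
All effects act in the same direction — net shift to the right.

right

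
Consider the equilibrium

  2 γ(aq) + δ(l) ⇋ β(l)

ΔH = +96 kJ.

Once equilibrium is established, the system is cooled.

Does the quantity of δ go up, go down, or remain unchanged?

The forward reaction is endothermic. Lowering T favours the exothermic direction — shift to the left.
The net shift is to the left. δ is a reactant, so its amount increases.

increases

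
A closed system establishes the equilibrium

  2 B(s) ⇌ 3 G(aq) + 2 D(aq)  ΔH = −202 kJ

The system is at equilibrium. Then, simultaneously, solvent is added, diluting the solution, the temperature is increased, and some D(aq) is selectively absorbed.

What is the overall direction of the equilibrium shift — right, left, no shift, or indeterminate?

Dilution lowers every aqueous concentration by the same factor. Δn_aq = 5 − 0 = +5, so the system shifts toward the side with more dissolved moles — to the right.
The forward reaction is exothermic. Raising T favours the endothermic direction — shift to the left.
Removing D (aq), a product, drives the reaction to the right.
The individual effects push in opposite directions; without quantitative information the net direction cannot be determined.

cannot be determined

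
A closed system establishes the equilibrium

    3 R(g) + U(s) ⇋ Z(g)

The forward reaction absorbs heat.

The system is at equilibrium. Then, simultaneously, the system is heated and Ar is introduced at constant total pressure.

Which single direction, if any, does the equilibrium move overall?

cannot be determined

The forward reaction is endothermic. Raising T favours the endothermic direction — shift to the right.
Adding inert gas at constant total pressure expands the volume and lowers every reacting partial pressure. With Δn_gas = 1 − 3 = -2, Q moves away from K toward the side with fewer gas moles, so the system shifts toward the side with more gas moles — to the left.
The individual effects push in opposite directions; without quantitative information the net direction cannot be determined.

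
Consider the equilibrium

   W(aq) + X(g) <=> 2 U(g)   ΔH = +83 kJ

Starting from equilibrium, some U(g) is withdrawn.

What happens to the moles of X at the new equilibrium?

decreases

Removing U (g), a product, drives the reaction to the right.
The net shift is to the right. X is a reactant, so its amount decreases.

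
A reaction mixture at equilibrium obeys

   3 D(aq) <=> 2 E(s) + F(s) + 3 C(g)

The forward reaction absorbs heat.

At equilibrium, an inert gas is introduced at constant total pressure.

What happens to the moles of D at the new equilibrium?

decreases

Adding inert gas at constant total pressure expands the volume and lowers every reacting partial pressure. With Δn_gas = 3 − 0 = +3, Q moves away from K toward the side with fewer gas moles, so the system shifts toward the side with more gas moles — to the right.
The net shift is to the right. D is a reactant, so its amount decreases.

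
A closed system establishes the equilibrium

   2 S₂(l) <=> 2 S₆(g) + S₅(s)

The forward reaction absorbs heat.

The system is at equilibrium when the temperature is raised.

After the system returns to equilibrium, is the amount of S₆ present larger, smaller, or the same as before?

increases

The forward reaction is endothermic. Raising T favours the endothermic direction — shift to the right.
The net shift is to the right. S₆ is a product, so its amount increases.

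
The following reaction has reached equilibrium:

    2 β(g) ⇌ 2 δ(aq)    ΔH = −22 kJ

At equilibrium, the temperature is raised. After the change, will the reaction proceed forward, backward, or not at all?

left

The forward reaction is exothermic. Raising T favours the endothermic direction — shift to the left.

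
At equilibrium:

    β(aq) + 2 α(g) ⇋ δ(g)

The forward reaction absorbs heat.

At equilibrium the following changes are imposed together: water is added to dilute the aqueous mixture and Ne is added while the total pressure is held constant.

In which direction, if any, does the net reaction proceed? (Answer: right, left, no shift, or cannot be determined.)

Dilution lowers every aqueous concentration by the same factor. Δn_aq = 0 − 1 = -1, so the system shifts toward the side with more dissolved moles — to the left.
Adding inert gas at constant total pressure expands the volume and lowers every reacting partial pressure. With Δn_gas = 1 − 2 = -1, Q moves away from K toward the side with fewer gas moles, so the system shifts toward the side with more gas moles — to the left.
All effects act in the same direction — net shift to the left.

left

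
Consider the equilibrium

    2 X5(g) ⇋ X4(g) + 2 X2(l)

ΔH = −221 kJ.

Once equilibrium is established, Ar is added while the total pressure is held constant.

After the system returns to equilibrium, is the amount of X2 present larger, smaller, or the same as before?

Adding inert gas at constant total pressure expands the volume and lowers every reacting partial pressure. With Δn_gas = 1 − 2 = -1, Q moves away from K toward the side with fewer gas moles, so the system shifts toward the side with more gas moles — to the left.
The net shift is to the left. X2 is a product, so its amount decreases.

decreases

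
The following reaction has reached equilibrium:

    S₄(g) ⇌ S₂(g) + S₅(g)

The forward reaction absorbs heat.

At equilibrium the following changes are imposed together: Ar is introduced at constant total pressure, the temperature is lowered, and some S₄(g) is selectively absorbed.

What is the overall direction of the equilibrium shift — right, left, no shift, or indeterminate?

Adding inert gas at constant total pressure expands the volume and lowers every reacting partial pressure. With Δn_gas = 2 − 1 = +1, Q moves away from K toward the side with fewer gas moles, so the system shifts toward the side with more gas moles — to the right.
The forward reaction is endothermic. Lowering T favours the exothermic direction — shift to the left.
Removing S₄ (g), a reactant, drives the reaction to the left.
The individual effects push in opposite directions; without quantitative information the net direction cannot be determined.

cannot be determined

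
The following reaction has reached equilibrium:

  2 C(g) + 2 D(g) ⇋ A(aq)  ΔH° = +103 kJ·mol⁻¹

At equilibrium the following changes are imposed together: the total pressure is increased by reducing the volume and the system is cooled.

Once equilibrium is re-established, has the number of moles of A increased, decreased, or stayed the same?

Gas moles: reactants 4, products 0 (Δn_gas = -4). Compression shifts the system toward the side with fewer moles of gas — to the right.
The forward reaction is endothermic. Lowering T favours the exothermic direction — shift to the left.
The two effects oppose each other, so the net shift — and hence the change in A — cannot be determined from the given information.

cannot be determined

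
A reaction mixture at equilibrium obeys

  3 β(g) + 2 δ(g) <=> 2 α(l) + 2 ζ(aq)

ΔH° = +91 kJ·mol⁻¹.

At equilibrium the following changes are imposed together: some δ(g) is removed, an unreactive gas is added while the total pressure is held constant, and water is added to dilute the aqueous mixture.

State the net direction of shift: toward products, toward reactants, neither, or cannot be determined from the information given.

cannot be determined

Removing δ (g), a reactant, drives the reaction to the left.
Adding inert gas at constant total pressure expands the volume and lowers every reacting partial pressure. With Δn_gas = 0 − 5 = -5, Q moves away from K toward the side with fewer gas moles, so the system shifts toward the side with more gas moles — to the left.
Dilution lowers every aqueous concentration by the same factor. Δn_aq = 2 − 0 = +2, so the system shifts toward the side with more dissolved moles — to the right.
The individual effects push in opposite directions; without quantitative information the net direction cannot be determined.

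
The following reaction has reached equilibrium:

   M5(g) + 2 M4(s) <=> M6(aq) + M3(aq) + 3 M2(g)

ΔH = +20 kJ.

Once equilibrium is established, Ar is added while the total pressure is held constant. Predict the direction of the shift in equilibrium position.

right

Adding inert gas at constant total pressure expands the volume and lowers every reacting partial pressure. With Δn_gas = 3 − 1 = +2, Q moves away from K toward the side with fewer gas moles, so the system shifts toward the side with more gas moles — to the right.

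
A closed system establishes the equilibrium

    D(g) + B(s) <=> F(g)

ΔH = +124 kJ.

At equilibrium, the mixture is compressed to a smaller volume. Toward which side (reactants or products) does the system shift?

Gas moles: reactants 1, products 1. Δn_gas = 0, so a volume change leaves Q equal to K — no shift from this change.

no shift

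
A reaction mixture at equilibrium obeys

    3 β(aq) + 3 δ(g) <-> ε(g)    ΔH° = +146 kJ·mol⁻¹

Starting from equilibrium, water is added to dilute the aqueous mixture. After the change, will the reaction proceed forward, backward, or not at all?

Dilution lowers every aqueous concentration by the same factor. Δn_aq = 0 − 3 = -3, so the system shifts toward the side with more dissolved moles — to the left.

left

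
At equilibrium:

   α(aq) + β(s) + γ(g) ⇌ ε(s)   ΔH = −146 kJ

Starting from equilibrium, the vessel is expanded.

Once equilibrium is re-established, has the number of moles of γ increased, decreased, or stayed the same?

increases

Gas moles: reactants 1, products 0 (Δn_gas = -1). Expansion shifts the system toward the side with more moles of gas — to the left.
The net shift is to the left. γ is a reactant, so its amount increases.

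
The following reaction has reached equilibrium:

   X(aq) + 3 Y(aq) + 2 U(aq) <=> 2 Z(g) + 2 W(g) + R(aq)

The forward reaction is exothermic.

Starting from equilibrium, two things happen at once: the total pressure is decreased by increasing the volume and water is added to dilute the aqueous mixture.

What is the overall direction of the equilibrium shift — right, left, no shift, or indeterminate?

Gas moles: reactants 0, products 4 (Δn_gas = +4). Expansion shifts the system toward the side with more moles of gas — to the right.
Dilution lowers every aqueous concentration by the same factor. Δn_aq = 1 − 6 = -5, so the system shifts toward the side with more dissolved moles — to the left.
The individual effects push in opposite directions; without quantitative information the net direction cannot be determined.

cannot be determined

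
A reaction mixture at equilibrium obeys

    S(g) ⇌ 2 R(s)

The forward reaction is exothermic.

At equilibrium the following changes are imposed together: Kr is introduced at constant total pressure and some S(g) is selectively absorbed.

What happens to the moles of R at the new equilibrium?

decreases

Adding inert gas at constant total pressure expands the volume and lowers every reacting partial pressure. With Δn_gas = 0 − 1 = -1, Q moves away from K toward the side with fewer gas moles, so the system shifts toward the side with more gas moles — to the left.
Removing S (g), a reactant, drives the reaction to the left.
The net shift is to the left. R is a product, so its amount decreases.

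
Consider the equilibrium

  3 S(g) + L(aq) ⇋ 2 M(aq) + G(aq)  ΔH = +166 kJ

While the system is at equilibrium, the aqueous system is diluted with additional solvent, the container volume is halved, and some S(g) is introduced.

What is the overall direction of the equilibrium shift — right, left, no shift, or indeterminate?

Dilution lowers every aqueous concentration by the same factor. Δn_aq = 3 − 1 = +2, so the system shifts toward the side with more dissolved moles — to the right.
Gas moles: reactants 3, products 0 (Δn_gas = -3). Compression shifts the system toward the side with fewer moles of gas — to the right.
Adding S (g), a reactant, drives the reaction to the right.
All effects act in the same direction — net shift to the right.

right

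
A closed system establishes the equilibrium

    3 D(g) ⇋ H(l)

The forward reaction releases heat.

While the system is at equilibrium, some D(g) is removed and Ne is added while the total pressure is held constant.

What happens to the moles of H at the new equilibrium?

decreases

Removing D (g), a reactant, drives the reaction to the left.
Adding inert gas at constant total pressure expands the volume and lowers every reacting partial pressure. With Δn_gas = 0 − 3 = -3, Q moves away from K toward the side with fewer gas moles, so the system shifts toward the side with more gas moles — to the left.
The net shift is to the left. H is a product, so its amount decreases.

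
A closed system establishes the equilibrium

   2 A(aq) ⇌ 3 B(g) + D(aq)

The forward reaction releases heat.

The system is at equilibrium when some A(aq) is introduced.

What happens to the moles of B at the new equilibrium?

Adding A (aq), a reactant, drives the reaction to the right.
The net shift is to the right. B is a product, so its amount increases.

increases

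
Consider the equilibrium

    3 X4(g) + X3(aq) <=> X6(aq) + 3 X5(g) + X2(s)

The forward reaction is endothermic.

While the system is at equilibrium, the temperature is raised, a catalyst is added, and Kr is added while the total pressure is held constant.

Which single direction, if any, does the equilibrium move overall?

The forward reaction is endothermic. Raising T favours the endothermic direction — shift to the right.
A catalyst speeds both forward and reverse rates equally; it changes neither Q nor K — no shift from this change.
Adding inert gas at constant total pressure expands the volume, scaling every reacting partial pressure by the same factor. Δn_gas = 3 − 3 = 0, so Q is unchanged — no shift.
Only the nonzero effect(s) matter; the net shift is to the right.

right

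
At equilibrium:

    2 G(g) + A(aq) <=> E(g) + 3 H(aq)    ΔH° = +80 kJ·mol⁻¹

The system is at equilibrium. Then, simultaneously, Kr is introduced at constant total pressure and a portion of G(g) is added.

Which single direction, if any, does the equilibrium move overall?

Adding inert gas at constant total pressure expands the volume and lowers every reacting partial pressure. With Δn_gas = 1 − 2 = -1, Q moves away from K toward the side with fewer gas moles, so the system shifts toward the side with more gas moles — to the left.
Adding G (g), a reactant, drives the reaction to the right.
The individual effects push in opposite directions; without quantitative information the net direction cannot be determined.

cannot be determined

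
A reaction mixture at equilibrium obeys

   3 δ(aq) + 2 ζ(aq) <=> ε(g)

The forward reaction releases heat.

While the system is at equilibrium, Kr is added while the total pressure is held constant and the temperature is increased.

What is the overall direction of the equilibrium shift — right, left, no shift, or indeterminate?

Adding inert gas at constant total pressure expands the volume and lowers every reacting partial pressure. With Δn_gas = 1 − 0 = +1, Q moves away from K toward the side with fewer gas moles, so the system shifts toward the side with more gas moles — to the right.
The forward reaction is exothermic. Raising T favours the endothermic direction — shift to the left.
The individual effects push in opposite directions; without quantitative information the net direction cannot be determined.

cannot be determined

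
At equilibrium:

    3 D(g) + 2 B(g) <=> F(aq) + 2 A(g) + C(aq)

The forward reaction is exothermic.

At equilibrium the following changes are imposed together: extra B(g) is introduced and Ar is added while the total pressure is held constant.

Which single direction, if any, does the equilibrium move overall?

Adding B (g), a reactant, drives the reaction to the right.
Adding inert gas at constant total pressure expands the volume and lowers every reacting partial pressure. With Δn_gas = 2 − 5 = -3, Q moves away from K toward the side with fewer gas moles, so the system shifts toward the side with more gas moles — to the left.
The individual effects push in opposite directions; without quantitative information the net direction cannot be determined.

cannot be determined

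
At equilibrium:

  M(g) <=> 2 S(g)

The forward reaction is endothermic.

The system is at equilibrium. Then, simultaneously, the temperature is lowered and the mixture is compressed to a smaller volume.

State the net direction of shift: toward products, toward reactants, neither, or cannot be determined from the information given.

The forward reaction is endothermic. Lowering T favours the exothermic direction — shift to the left.
Gas moles: reactants 1, products 2 (Δn_gas = +1). Compression shifts the system toward the side with fewer moles of gas — to the left.
All effects act in the same direction — net shift to the left.

left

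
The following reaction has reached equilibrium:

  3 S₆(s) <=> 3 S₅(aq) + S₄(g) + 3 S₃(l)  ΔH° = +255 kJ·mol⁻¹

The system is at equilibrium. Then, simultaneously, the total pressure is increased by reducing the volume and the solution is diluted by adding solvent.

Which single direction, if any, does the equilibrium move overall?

Gas moles: reactants 0, products 1 (Δn_gas = +1). Compression shifts the system toward the side with fewer moles of gas — to the left.
Dilution lowers every aqueous concentration by the same factor. Δn_aq = 3 − 0 = +3, so the system shifts toward the side with more dissolved moles — to the right.
The individual effects push in opposite directions; without quantitative information the net direction cannot be determined.

cannot be determined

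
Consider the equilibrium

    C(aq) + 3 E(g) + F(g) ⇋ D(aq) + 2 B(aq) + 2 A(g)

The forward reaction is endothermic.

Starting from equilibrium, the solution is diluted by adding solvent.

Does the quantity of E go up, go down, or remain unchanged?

decreases

Dilution lowers every aqueous concentration by the same factor. Δn_aq = 3 − 1 = +2, so the system shifts toward the side with more dissolved moles — to the right.
The net shift is to the right. E is a reactant, so its amount decreases.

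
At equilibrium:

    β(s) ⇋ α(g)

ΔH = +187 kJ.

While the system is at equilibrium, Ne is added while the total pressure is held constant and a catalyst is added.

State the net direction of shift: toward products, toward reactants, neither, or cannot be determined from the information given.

Adding inert gas at constant total pressure expands the volume and lowers every reacting partial pressure. With Δn_gas = 1 − 0 = +1, Q moves away from K toward the side with fewer gas moles, so the system shifts toward the side with more gas moles — to the right.
A catalyst speeds both forward and reverse rates equally; it changes neither Q nor K — no shift from this change.
Only the nonzero effect(s) matter; the net shift is to the right.

right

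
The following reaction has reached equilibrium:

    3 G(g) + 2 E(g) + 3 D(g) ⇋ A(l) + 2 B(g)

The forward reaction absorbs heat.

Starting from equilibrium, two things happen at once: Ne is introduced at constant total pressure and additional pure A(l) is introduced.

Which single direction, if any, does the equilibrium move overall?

Adding inert gas at constant total pressure expands the volume and lowers every reacting partial pressure. With Δn_gas = 2 − 8 = -6, Q moves away from K toward the side with fewer gas moles, so the system shifts toward the side with more gas moles — to the left.
A is a pure liquid; its activity is 1 regardless of amount, so Q is unaffected — no shift from this change.
Only the nonzero effect(s) matter; the net shift is to the left.

left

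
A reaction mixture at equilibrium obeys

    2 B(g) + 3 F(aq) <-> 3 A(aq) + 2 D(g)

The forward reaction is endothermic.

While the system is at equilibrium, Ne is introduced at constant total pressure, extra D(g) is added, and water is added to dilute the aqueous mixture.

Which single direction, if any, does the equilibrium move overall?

left

Adding inert gas at constant total pressure expands the volume, scaling every reacting partial pressure by the same factor. Δn_gas = 2 − 2 = 0, so Q is unchanged — no shift.
Adding D (g), a product, drives the reaction to the left.
Dilution scales every aqueous concentration by the same factor. Δn_aq = 3 − 3 = 0, so Q is unchanged — no shift.
Only the nonzero effect(s) matter; the net shift is to the left.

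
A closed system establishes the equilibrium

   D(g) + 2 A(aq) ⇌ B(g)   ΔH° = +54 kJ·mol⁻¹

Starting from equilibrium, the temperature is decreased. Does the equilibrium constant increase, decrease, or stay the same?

decreases

K depends on temperature via the van 't Hoff relation. The forward reaction is endothermic, so lowering T decreases K.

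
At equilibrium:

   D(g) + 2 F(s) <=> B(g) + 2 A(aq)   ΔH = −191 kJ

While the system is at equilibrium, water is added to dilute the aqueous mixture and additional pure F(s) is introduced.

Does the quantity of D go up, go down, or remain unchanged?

Dilution lowers every aqueous concentration by the same factor. Δn_aq = 2 − 0 = +2, so the system shifts toward the side with more dissolved moles — to the right.
F is a pure solid; its activity is 1 regardless of amount, so Q is unaffected — no shift from this change.
The net shift is to the right. D is a reactant, so its amount decreases.

decreases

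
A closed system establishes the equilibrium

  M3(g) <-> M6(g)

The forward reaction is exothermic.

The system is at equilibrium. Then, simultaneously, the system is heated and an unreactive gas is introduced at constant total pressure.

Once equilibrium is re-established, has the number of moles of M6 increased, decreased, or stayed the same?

The forward reaction is exothermic. Raising T favours the endothermic direction — shift to the left.
Adding inert gas at constant total pressure expands the volume, scaling every reacting partial pressure by the same factor. Δn_gas = 1 − 1 = 0, so Q is unchanged — no shift.
The net shift is to the left. M6 is a product, so its amount decreases.

decreases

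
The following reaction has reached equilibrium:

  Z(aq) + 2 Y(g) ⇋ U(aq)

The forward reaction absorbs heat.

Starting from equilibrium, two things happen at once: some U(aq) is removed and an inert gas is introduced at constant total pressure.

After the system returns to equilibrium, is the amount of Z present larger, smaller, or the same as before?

Removing U (aq), a product, drives the reaction to the right.
Adding inert gas at constant total pressure expands the volume and lowers every reacting partial pressure. With Δn_gas = 0 − 2 = -2, Q moves away from K toward the side with fewer gas moles, so the system shifts toward the side with more gas moles — to the left.
The two effects oppose each other, so the net shift — and hence the change in Z — cannot be determined from the given information.

cannot be determined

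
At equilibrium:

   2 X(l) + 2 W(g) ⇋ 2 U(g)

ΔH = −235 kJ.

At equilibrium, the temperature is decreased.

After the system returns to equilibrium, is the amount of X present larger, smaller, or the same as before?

decreases

The forward reaction is exothermic. Lowering T favours the exothermic direction — shift to the right.
The net shift is to the right. X is a reactant, so its amount decreases.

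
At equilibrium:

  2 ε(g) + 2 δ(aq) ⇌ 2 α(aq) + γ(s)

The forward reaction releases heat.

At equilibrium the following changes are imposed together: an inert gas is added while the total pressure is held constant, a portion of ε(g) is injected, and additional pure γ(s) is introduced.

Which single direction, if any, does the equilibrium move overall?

Adding inert gas at constant total pressure expands the volume and lowers every reacting partial pressure. With Δn_gas = 0 − 2 = -2, Q moves away from K toward the side with fewer gas moles, so the system shifts toward the side with more gas moles — to the left.
Adding ε (g), a reactant, drives the reaction to the right.
γ is a pure solid; its activity is 1 regardless of amount, so Q is unaffected — no shift from this change.
The individual effects push in opposite directions; without quantitative information the net direction cannot be determined.

cannot be determined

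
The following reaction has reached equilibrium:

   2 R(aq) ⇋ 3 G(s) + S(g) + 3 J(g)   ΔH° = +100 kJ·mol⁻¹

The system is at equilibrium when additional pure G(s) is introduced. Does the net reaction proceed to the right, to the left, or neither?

no shift

G is a pure solid; its activity is 1 regardless of amount, so Q is unaffected — no shift from this change.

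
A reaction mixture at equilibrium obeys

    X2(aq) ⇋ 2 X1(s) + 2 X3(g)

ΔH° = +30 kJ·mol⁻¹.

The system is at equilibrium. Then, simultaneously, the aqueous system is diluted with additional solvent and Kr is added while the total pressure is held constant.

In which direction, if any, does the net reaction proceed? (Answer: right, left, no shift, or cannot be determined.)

cannot be determined

Dilution lowers every aqueous concentration by the same factor. Δn_aq = 0 − 1 = -1, so the system shifts toward the side with more dissolved moles — to the left.
Adding inert gas at constant total pressure expands the volume and lowers every reacting partial pressure. With Δn_gas = 2 − 0 = +2, Q moves away from K toward the side with fewer gas moles, so the system shifts toward the side with more gas moles — to the right.
The individual effects push in opposite directions; without quantitative information the net direction cannot be determined.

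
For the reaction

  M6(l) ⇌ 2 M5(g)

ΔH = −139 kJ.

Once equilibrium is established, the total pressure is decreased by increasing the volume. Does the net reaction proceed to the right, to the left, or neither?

Gas moles: reactants 0, products 2 (Δn_gas = +2). Expansion shifts the system toward the side with more moles of gas — to the right.

right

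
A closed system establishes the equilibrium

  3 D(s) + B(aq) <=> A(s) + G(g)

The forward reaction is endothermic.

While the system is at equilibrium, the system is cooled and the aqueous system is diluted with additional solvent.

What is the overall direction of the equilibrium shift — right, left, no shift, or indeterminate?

left

The forward reaction is endothermic. Lowering T favours the exothermic direction — shift to the left.
Dilution lowers every aqueous concentration by the same factor. Δn_aq = 0 − 1 = -1, so the system shifts toward the side with more dissolved moles — to the left.
All effects act in the same direction — net shift to the left.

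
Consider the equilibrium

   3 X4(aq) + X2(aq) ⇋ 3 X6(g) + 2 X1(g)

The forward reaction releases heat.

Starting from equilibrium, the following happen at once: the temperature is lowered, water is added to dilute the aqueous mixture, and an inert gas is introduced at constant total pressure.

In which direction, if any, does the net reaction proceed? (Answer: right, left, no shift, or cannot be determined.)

The forward reaction is exothermic. Lowering T favours the exothermic direction — shift to the right.
Dilution lowers every aqueous concentration by the same factor. Δn_aq = 0 − 4 = -4, so the system shifts toward the side with more dissolved moles — to the left.
Adding inert gas at constant total pressure expands the volume and lowers every reacting partial pressure. With Δn_gas = 5 − 0 = +5, Q moves away from K toward the side with fewer gas moles, so the system shifts toward the side with more gas moles — to the right.
The individual effects push in opposite directions; without quantitative information the net direction cannot be determined.

cannot be determined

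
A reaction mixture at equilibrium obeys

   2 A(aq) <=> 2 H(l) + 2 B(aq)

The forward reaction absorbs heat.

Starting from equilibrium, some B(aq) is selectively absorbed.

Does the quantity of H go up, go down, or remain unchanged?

Removing B (aq), a product, drives the reaction to the right.
The net shift is to the right. H is a product, so its amount increases.

increases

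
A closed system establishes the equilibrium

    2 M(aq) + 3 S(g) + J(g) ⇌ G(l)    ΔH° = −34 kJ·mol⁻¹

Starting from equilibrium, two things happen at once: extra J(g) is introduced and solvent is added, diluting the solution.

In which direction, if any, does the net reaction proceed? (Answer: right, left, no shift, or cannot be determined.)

Adding J (g), a reactant, drives the reaction to the right.
Dilution lowers every aqueous concentration by the same factor. Δn_aq = 0 − 2 = -2, so the system shifts toward the side with more dissolved moles — to the left.
The individual effects push in opposite directions; without quantitative information the net direction cannot be determined.

cannot be determined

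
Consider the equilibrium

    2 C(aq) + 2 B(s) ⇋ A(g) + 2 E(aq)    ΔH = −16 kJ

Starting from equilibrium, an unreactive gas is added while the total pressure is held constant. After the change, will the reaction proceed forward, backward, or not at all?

right

Adding inert gas at constant total pressure expands the volume and lowers every reacting partial pressure. With Δn_gas = 1 − 0 = +1, Q moves away from K toward the side with fewer gas moles, so the system shifts toward the side with more gas moles — to the right.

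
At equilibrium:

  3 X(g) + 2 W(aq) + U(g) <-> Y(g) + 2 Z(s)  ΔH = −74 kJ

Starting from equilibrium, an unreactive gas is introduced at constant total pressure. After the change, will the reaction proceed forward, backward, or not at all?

Adding inert gas at constant total pressure expands the volume and lowers every reacting partial pressure. With Δn_gas = 1 − 4 = -3, Q moves away from K toward the side with fewer gas moles, so the system shifts toward the side with more gas moles — to the left.

left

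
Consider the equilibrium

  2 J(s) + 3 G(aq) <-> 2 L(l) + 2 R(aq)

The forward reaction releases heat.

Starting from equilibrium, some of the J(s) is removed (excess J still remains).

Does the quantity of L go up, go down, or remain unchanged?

unchanged

J is a pure solid; its activity is 1 regardless of amount, so Q is unaffected — no shift from this change.
No net shift occurs, so the amount of L is unchanged.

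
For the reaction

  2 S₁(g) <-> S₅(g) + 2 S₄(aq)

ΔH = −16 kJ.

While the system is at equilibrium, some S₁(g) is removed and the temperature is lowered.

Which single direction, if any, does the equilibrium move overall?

Removing S₁ (g), a reactant, drives the reaction to the left.
The forward reaction is exothermic. Lowering T favours the exothermic direction — shift to the right.
The individual effects push in opposite directions; without quantitative information the net direction cannot be determined.

cannot be determined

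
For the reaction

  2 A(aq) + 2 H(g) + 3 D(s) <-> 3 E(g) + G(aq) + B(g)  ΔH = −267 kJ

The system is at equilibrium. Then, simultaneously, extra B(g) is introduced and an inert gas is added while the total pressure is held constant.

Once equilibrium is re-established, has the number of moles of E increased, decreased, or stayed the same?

Adding B (g), a product, drives the reaction to the left.
Adding inert gas at constant total pressure expands the volume and lowers every reacting partial pressure. With Δn_gas = 4 − 2 = +2, Q moves away from K toward the side with fewer gas moles, so the system shifts toward the side with more gas moles — to the right.
The two effects oppose each other, so the net shift — and hence the change in E — cannot be determined from the given information.

cannot be determined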